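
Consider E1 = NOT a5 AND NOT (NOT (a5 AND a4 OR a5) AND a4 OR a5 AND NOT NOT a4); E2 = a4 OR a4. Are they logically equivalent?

E1: NOT a5 AND NOT (NOT (a5 AND a4 OR a5) AND a4 OR a5 AND NOT NOT a4)
    = NOT a5 AND NOT (NOT (a5 AND a4 OR a5) AND a4 OR a5 AND a4)   (double negation)
    = NOT a5 AND NOT (NOT a5 AND a4 OR a5 AND a4)   (absorption)
    = NOT a5 AND NOT a4   (distribution)
E2: a4 OR a4
    = a4   (idempotence)
These differ: at a4=0, a5=0, E1 = 1 but E2 = 0.

No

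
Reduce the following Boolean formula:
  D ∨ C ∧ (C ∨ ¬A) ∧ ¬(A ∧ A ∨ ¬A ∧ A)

D ∨ C ∧ (C ∨ ¬A) ∧ ¬(A ∧ A ∨ ¬A ∧ A)
= D ∨ C ∧ (C ∨ ¬A) ∧ ¬A   [distribution]
= D ∨ C ∧ ¬A   [absorption]

D ∨ C ∧ ¬A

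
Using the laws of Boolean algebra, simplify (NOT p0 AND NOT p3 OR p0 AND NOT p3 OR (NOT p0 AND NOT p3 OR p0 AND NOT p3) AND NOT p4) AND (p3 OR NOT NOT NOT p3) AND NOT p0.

NOT p3 AND NOT p0

(NOT p0 AND NOT p3 OR p0 AND NOT p3 OR (NOT p0 AND NOT p3 OR p0 AND NOT p3) AND NOT p4) AND (p3 OR NOT NOT NOT p3) AND NOT p0
= (NOT p0 AND NOT p3 OR p0 AND NOT p3) AND (p3 OR NOT NOT NOT p3) AND NOT p0   (absorption)
= (NOT p0 AND NOT p3 OR p0 AND NOT p3) AND (p3 OR NOT p3) AND NOT p0   (double negation)
= (NOT p0 AND NOT p3 OR p0 AND NOT p3) AND NOT p0   (complement / identity)
= NOT p3 AND NOT p0   (distribution)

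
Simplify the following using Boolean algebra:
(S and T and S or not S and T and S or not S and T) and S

(S and T and S or not S and T and S or not S and T) and S
= (T and S or not S and T) and S   — distribution
= T and S   — distribution

T and S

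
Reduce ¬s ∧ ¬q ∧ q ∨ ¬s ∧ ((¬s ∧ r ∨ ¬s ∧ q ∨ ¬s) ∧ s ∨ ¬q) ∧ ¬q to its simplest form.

¬s ∧ ¬q

¬s ∧ ¬q ∧ q ∨ ¬s ∧ ((¬s ∧ r ∨ ¬s ∧ q ∨ ¬s) ∧ s ∨ ¬q) ∧ ¬q
= ¬s ∧ ¬q ∧ q ∨ ¬s ∧ ((¬s ∧ r ∨ ¬s) ∧ s ∨ ¬q) ∧ ¬q   [absorption]
= ¬s ∧ ¬q ∧ q ∨ ¬s ∧ (¬s ∧ s ∨ ¬q) ∧ ¬q   [absorption]
= ¬s ∧ ¬q ∧ q ∨ ¬s ∧ ¬q ∧ ¬q   [complement / identity]
= ¬s ∧ ¬q   [distribution]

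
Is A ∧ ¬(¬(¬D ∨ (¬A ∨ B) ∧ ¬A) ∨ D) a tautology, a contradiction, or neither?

A ∧ ¬(¬(¬D ∨ (¬A ∨ B) ∧ ¬A) ∨ D)
= A ∧ ¬(¬(¬D ∨ ¬A) ∨ D)   [absorption]
= A ∧ ¬(D ∧ A ∨ D)   [De Morgan]
= A ∧ ¬D   [absorption]
This depends on A, D, so it is not a constant.

neither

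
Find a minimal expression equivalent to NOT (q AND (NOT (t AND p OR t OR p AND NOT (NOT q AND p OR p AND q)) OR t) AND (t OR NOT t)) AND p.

NOT (q AND (NOT (t AND p OR t OR p AND NOT (NOT q AND p OR p AND q)) OR t) AND (t OR NOT t)) AND p
= NOT (q AND (NOT (t AND p OR t OR p AND NOT p) OR t) AND (t OR NOT t)) AND p
= NOT (q AND (NOT (t AND p OR t) OR t) AND (t OR NOT t)) AND p
= NOT (q AND (NOT t OR t) AND (t OR NOT t)) AND p
= NOT (q AND (t OR NOT t)) AND p
= NOT q AND p

NOT q AND p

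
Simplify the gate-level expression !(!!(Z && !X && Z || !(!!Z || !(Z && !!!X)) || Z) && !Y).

!Z || Y

!(!!(Z && !X && Z || !(!!Z || !(Z && !!!X)) || Z) && !Y)
= !(!!(Z && !X && Z || !Z && Z && !!!X || Z) && !Y)   — De Morgan
= !(!!(Z && !X && Z || !Z && Z && !X || Z) && !Y)   — double negation
= !(!!(Z && !X || Z) && !Y)   — distribution
= !(!!Z && !Y)   — absorption
= !Z || Y   — De Morgan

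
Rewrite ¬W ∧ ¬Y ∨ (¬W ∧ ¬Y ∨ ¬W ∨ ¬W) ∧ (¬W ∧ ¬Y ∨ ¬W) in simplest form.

¬W ∧ ¬Y ∨ (¬W ∧ ¬Y ∨ ¬W ∨ ¬W) ∧ (¬W ∧ ¬Y ∨ ¬W)
= ¬W ∧ ¬Y ∨ ¬W ∧ ¬Y ∨ ¬W   (absorption)
= ¬W ∧ ¬Y ∨ ¬W   (absorption)
= ¬W   (absorption)

¬W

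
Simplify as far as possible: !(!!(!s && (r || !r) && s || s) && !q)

!(!!(!s && (r || !r) && s || s) && !q)
= !(!s && (r || !r) && s || s) || q   — De Morgan
= !(!s && s || s) || q   — complement / identity
= !s || q   — complement / identity

!s || q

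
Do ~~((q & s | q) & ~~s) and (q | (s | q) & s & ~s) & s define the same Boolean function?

E1: ~~((q & s | q) & ~~s)
    = ~~((q & s | q) & s)
    = ~~(q & s)
    = q & s
E2: (q | (s | q) & s & ~s) & s
    = (q | s & ~s) & s
    = q & s
Both reduce to q & s, so they are equivalent.

Yes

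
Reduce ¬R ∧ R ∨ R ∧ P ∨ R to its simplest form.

R

¬R ∧ R ∨ R ∧ P ∨ R
= R ∧ P ∨ R   [complement / identity]
= R   [absorption]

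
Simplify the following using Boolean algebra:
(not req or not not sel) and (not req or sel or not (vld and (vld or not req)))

(not req or not not sel) and (not req or sel or not (vld and (vld or not req)))
= (not req or not not sel) and (not req or sel or not vld)
= (not req or sel) and (not req or sel or not vld)
= not req or sel

not req or sel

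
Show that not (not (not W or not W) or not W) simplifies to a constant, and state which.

False

not (not (not W or not W) or not W)
= not (not not W or not W)   — idempotence
= not W and W   — De Morgan
= False   — complement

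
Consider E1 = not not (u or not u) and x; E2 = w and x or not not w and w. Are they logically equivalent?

No

E1: not not (u or not u) and x
    = (u or not u) and x   (double negation)
    = x   (complement / identity)
E2: w and x or not not w and w
    = w and x or w and w   (double negation)
    = w and x or w   (idempotence)
    = w   (absorption)
These differ: at u=0, w=1, x=0, E1 = 0 but E2 = 1.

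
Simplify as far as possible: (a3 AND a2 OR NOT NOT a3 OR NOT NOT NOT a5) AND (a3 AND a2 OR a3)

(a3 AND a2 OR NOT NOT a3 OR NOT NOT NOT a5) AND (a3 AND a2 OR a3)
= (a3 AND a2 OR NOT NOT a3 OR NOT a5) AND (a3 AND a2 OR a3)   — double negation
= (a3 AND a2 OR a3 OR NOT a5) AND (a3 AND a2 OR a3)   — double negation
= a3 AND a2 OR a3   — absorption
= a3   — absorption

a3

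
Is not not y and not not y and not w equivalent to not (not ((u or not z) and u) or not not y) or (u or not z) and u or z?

E1: not not y and not not y and not w
    = not not y and not w   (idempotence)
    = y and not w   (double negation)
E2: not (not ((u or not z) and u) or not not y) or (u or not z) and u or z
    = (u or not z) and u and not y or (u or not z) and u or z   (De Morgan)
    = (u or not z) and u or z   (absorption)
    = u or z   (absorption)
These differ: at u=1, w=1, y=0, z=1, E1 = 0 but E2 = 1.

No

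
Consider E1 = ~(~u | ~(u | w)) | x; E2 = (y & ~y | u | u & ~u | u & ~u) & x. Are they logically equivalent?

No

E1: ~(~u | ~(u | w)) | x
    = u & (u | w) | x   [De Morgan]
    = u | x   [absorption]
E2: (y & ~y | u | u & ~u | u & ~u) & x
    = (u | u & ~u | u & ~u) & x   [complement / identity]
    = (u | u & ~u) & x   [idempotence]
    = u & x   [complement / identity]
These differ: at u=1, w=1, x=0, y=0, E1 = 1 but E2 = 0.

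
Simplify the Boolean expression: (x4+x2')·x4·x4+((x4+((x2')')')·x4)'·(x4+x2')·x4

(x4+x2')·x4·x4+((x4+((x2')')')·x4)'·(x4+x2')·x4
= (x4+((x4+((x2')')')·x4)')·(x4+x2')·x4   — distribution
= (x4+((x4+x2')·x4)')·(x4+x2')·x4   — double negation
= (x4+x4')·(x4+x2')·x4   — absorption
= (x4+x2')·x4   — complement / identity
= x4   — absorption

x4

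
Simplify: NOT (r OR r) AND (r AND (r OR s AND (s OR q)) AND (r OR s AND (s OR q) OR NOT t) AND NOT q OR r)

FALSE

NOT (r OR r) AND (r AND (r OR s AND (s OR q)) AND (r OR s AND (s OR q) OR NOT t) AND NOT q OR r)
= NOT (r OR r) AND (r AND (r OR s AND (s OR q)) AND NOT q OR r)
= NOT (r OR r) AND (r AND (r OR s) AND NOT q OR r)
= NOT (r OR r) AND (r AND NOT q OR r)
= NOT (r OR r) AND r
= NOT r AND r
= FALSE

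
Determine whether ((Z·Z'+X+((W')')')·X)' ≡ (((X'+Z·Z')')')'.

E1: ((Z·Z'+X+((W')')')·X)'
    = ((X+((W')')')·X)'
    = ((X+W')·X)'
    = X'
E2: (((X'+Z·Z')')')'
    = (((X')')')'
    = (X')'
    = X
These differ: at W=0, X=0, Z=0, E1 = 1 but E2 = 0.

No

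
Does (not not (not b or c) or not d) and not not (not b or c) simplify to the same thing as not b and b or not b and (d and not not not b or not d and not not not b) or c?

E1: (not not (not b or c) or not d) and not not (not b or c)
    = not not (not b or c)   (absorption)
    = not b or c   (double negation)
E2: not b and b or not b and (d and not not not b or not d and not not not b) or c
    = not b and b or not b and not not not b or c   (distribution)
    = not b and b or not b and not b or c   (double negation)
    = not b or c   (distribution)
Both reduce to not b or c, so they are equivalent.

Yes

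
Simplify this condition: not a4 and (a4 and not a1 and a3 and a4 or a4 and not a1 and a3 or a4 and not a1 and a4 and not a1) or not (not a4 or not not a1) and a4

a4 and not a1

not a4 and (a4 and not a1 and a3 and a4 or a4 and not a1 and a3 or a4 and not a1 and a4 and not a1) or not (not a4 or not not a1) and a4
= not a4 and (a4 and not a1 and a3 and a4 or a4 and not a1 and a3 or a4 and not a1 and a4 and not a1) or a4 and not a1 and a4
= not a4 and (a4 and not a1 and a3 or a4 and not a1 and a4 and not a1) or a4 and not a1 and a4
= not a4 and (a4 and not a1 and a3 or a4 and not a1) or a4 and not a1 and a4
= not a4 and a4 and not a1 or a4 and not a1 and a4
= a4 and not a1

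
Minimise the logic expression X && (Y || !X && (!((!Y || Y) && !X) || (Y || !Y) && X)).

X && Y

X && (Y || !X && (!((!Y || Y) && !X) || (Y || !Y) && X))
= X && (Y || !X && (!((!Y || Y) && !X) || X))   — complement / identity
= X && (Y || !X && (!!X || X))   — complement / identity
= X && (Y || !X && (X || X))   — double negation
= X && (Y || !X && X)   — idempotence
= X && Y   — complement / identity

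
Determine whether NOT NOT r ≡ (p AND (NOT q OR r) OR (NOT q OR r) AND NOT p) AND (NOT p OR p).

E1: NOT NOT r
    = r   [double negation]
E2: (p AND (NOT q OR r) OR (NOT q OR r) AND NOT p) AND (NOT p OR p)
    = (NOT q OR r) AND (NOT p OR p)   [distribution]
    = NOT q OR r   [complement / identity]
These differ: at p=0, q=0, r=0, E1 = 0 but E2 = 1.

No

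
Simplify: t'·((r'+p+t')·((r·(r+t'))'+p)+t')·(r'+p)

t'·((r'+p+t')·((r·(r+t'))'+p)+t')·(r'+p)
= t'·((r'+p+t')·(r'+p)+t')·(r'+p)
= t'·(r'+p+t')·(r'+p)
= t'·(r'+p)

t'·(r'+p)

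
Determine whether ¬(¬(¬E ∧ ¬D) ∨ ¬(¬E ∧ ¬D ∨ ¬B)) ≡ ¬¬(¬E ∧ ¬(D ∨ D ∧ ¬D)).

E1: ¬(¬(¬E ∧ ¬D) ∨ ¬(¬E ∧ ¬D ∨ ¬B))
    = ¬E ∧ ¬D ∧ (¬E ∧ ¬D ∨ ¬B)
    = ¬E ∧ ¬D
E2: ¬¬(¬E ∧ ¬(D ∨ D ∧ ¬D))
    = ¬E ∧ ¬(D ∨ D ∧ ¬D)
    = ¬E ∧ ¬D
Both reduce to ¬E ∧ ¬D, so they are equivalent.

Yes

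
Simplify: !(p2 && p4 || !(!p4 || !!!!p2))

!(p2 && p4 || !(!p4 || !!!!p2))
= !(p2 && p4 || p4 && !!!p2)   (De Morgan)
= !(p2 && p4 || p4 && !p2)   (double negation)
= !p4   (distribution)

!p4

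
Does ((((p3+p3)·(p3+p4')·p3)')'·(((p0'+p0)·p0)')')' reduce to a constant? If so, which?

no

((((p3+p3)·(p3+p4')·p3)')'·(((p0'+p0)·p0)')')'
= ((((p3·p4'+p3)·p3)')'·(((p0'+p0)·p0)')')'   [distribution]
= ((((p3·p4'+p3)·p3)')'·(p0')')'   [complement / identity]
= (((p3·p3)')'·(p0')')'   [absorption]
= ((p3')'·(p0')')'   [idempotence]
= p3'+p0'   [De Morgan]
This depends on p0, p3, so it is not a constant.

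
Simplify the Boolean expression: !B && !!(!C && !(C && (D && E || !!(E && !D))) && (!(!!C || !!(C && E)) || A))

!B && !C

!B && !!(!C && !(C && (D && E || !!(E && !D))) && (!(!!C || !!(C && E)) || A))
= !B && !!(!C && !(C && (D && E || E && !D)) && (!(!!C || !!(C && E)) || A))   (double negation)
= !B && !!(!C && !(C && (D && E || E && !D)) && (!C && !(C && E) || A))   (De Morgan)
= !B && !!(!C && !(C && E) && (!C && !(C && E) || A))   (distribution)
= !B && !!(!C && !(C && E))   (absorption)
= !B && !(C || C && E)   (De Morgan)
= !B && !C   (absorption)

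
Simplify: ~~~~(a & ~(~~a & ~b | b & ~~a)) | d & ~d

~~~~(a & ~(~~a & ~b | b & ~~a)) | d & ~d
= ~~(a & ~(~~a & ~b | b & ~~a)) | d & ~d
= ~~(a & ~~~a) | d & ~d
= ~~(a & ~a) | d & ~d
= ~~(a & ~a)
= a & ~a
= 0

0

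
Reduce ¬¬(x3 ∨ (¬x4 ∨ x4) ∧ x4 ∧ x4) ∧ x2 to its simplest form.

¬¬(x3 ∨ (¬x4 ∨ x4) ∧ x4 ∧ x4) ∧ x2
= ¬¬(x3 ∨ x4 ∧ x4) ∧ x2   [complement / identity]
= ¬¬(x3 ∨ x4) ∧ x2   [idempotence]
= (x3 ∨ x4) ∧ x2   [double negation]

(x3 ∨ x4) ∧ x2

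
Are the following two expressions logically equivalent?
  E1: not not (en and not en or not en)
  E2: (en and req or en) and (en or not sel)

E1: not not (en and not en or not en)
    = en and not en or not en   [double negation]
    = not en   [complement / identity]
E2: (en and req or en) and (en or not sel)
    = en and (en or not sel)   [absorption]
    = en   [absorption]
These differ: at en=0, req=0, sel=1, E1 = 1 but E2 = 0.

No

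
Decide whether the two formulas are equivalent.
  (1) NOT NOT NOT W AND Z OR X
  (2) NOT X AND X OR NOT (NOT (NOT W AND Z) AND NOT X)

E1: NOT NOT NOT W AND Z OR X
    = NOT W AND Z OR X   (double negation)
E2: NOT X AND X OR NOT (NOT (NOT W AND Z) AND NOT X)
    = NOT (NOT (NOT W AND Z) AND NOT X)   (complement / identity)
    = NOT W AND Z OR X   (De Morgan)
Both reduce to NOT W AND Z OR X, so they are equivalent.

Yes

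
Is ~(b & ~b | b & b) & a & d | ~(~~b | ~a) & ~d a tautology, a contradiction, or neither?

~(b & ~b | b & b) & a & d | ~(~~b | ~a) & ~d
= ~(b & ~b | b & b) & a & d | ~b & a & ~d
= ~b & a & d | ~b & a & ~d
= ~b & a
This depends on a, b, so it is not a constant.

neither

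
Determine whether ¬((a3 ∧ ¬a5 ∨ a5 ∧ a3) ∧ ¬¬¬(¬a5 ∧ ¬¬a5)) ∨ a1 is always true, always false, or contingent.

¬((a3 ∧ ¬a5 ∨ a5 ∧ a3) ∧ ¬¬¬(¬a5 ∧ ¬¬a5)) ∨ a1
= ¬(a3 ∧ ¬¬¬(¬a5 ∧ ¬¬a5)) ∨ a1   (distribution)
= ¬(a3 ∧ ¬¬(a5 ∨ ¬a5)) ∨ a1   (De Morgan)
= ¬(a3 ∧ (a5 ∨ ¬a5)) ∨ a1   (double negation)
= ¬a3 ∨ a1   (complement / identity)
This depends on a1, a3, so it is not a constant.

contingent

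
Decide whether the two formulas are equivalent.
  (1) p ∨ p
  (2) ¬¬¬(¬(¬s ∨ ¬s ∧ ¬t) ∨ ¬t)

E1: p ∨ p
    = p
E2: ¬¬¬(¬(¬s ∨ ¬s ∧ ¬t) ∨ ¬t)
    = ¬(¬(¬s ∨ ¬s ∧ ¬t) ∨ ¬t)
    = (¬s ∨ ¬s ∧ ¬t) ∧ t
    = ¬s ∧ t
These differ: at p=1, s=0, t=0, E1 = 1 but E2 = 0.

No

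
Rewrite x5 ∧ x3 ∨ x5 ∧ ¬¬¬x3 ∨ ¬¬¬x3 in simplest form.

x5 ∨ ¬x3

x5 ∧ x3 ∨ x5 ∧ ¬¬¬x3 ∨ ¬¬¬x3
= x5 ∧ x3 ∨ x5 ∧ ¬¬¬x3 ∨ ¬x3   (double negation)
= x5 ∧ x3 ∨ x5 ∧ ¬x3 ∨ ¬x3   (double negation)
= x5 ∨ ¬x3   (distribution)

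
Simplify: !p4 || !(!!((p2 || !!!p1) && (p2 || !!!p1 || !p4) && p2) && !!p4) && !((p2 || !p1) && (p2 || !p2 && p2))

!p4 || !(!!((p2 || !!!p1) && (p2 || !!!p1 || !p4) && p2) && !!p4) && !((p2 || !p1) && (p2 || !p2 && p2))
= !p4 || !(!!((p2 || !!!p1) && p2) && !!p4) && !((p2 || !p1) && (p2 || !p2 && p2))   (absorption)
= !p4 || !(!!((p2 || !!!p1) && p2) && !!p4) && !((p2 || !p1) && p2)   (complement / identity)
= !p4 || !(!!((p2 || !p1) && p2) && !!p4) && !((p2 || !p1) && p2)   (double negation)
= !p4 || (!((p2 || !p1) && p2) || !p4) && !((p2 || !p1) && p2)   (De Morgan)
= !p4 || !((p2 || !p1) && p2)   (absorption)
= !p4 || !p2   (absorption)

!p4 || !p2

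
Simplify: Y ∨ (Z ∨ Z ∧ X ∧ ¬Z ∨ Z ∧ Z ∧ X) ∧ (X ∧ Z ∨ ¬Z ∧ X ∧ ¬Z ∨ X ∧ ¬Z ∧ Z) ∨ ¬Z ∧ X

Y ∨ X

Y ∨ (Z ∨ Z ∧ X ∧ ¬Z ∨ Z ∧ Z ∧ X) ∧ (X ∧ Z ∨ ¬Z ∧ X ∧ ¬Z ∨ X ∧ ¬Z ∧ Z) ∨ ¬Z ∧ X
= Y ∨ (Z ∨ Z ∧ X ∧ ¬Z ∨ Z ∧ Z ∧ X) ∧ (X ∧ Z ∨ X ∧ ¬Z) ∨ ¬Z ∧ X   — distribution
= Y ∨ (Z ∨ Z ∧ X) ∧ (X ∧ Z ∨ X ∧ ¬Z) ∨ ¬Z ∧ X   — distribution
= Y ∨ Z ∧ (X ∧ Z ∨ X ∧ ¬Z) ∨ ¬Z ∧ X   — absorption
= Y ∨ Z ∧ X ∨ ¬Z ∧ X   — distribution
= Y ∨ X   — distribution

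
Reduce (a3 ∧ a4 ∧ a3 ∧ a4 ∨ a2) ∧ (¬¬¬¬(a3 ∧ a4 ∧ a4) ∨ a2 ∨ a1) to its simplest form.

a3 ∧ a4 ∨ a2

(a3 ∧ a4 ∧ a3 ∧ a4 ∨ a2) ∧ (¬¬¬¬(a3 ∧ a4 ∧ a4) ∨ a2 ∨ a1)
= (a3 ∧ a4 ∨ a2) ∧ (¬¬¬¬(a3 ∧ a4 ∧ a4) ∨ a2 ∨ a1)   — idempotence
= (a3 ∧ a4 ∨ a2) ∧ (¬¬¬¬(a3 ∧ a4) ∨ a2 ∨ a1)   — idempotence
= (a3 ∧ a4 ∨ a2) ∧ (¬¬(a3 ∧ a4) ∨ a2 ∨ a1)   — double negation
= (a3 ∧ a4 ∨ a2) ∧ (a3 ∧ a4 ∨ a2 ∨ a1)   — double negation
= a3 ∧ a4 ∨ a2   — absorption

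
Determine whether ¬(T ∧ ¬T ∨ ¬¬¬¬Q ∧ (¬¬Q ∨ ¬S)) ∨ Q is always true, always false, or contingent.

¬(T ∧ ¬T ∨ ¬¬¬¬Q ∧ (¬¬Q ∨ ¬S)) ∨ Q
= ¬(T ∧ ¬T ∨ ¬¬Q ∧ (¬¬Q ∨ ¬S)) ∨ Q   — double negation
= ¬(T ∧ ¬T ∨ ¬¬Q) ∨ Q   — absorption
= ¬¬¬Q ∨ Q   — complement / identity
= ¬Q ∨ Q   — double negation
= True   — complement

always true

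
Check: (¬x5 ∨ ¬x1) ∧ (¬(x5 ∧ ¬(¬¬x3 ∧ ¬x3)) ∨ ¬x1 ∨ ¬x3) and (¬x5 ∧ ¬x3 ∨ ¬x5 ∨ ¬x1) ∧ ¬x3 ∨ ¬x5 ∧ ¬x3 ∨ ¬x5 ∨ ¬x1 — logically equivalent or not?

Yes

E1: (¬x5 ∨ ¬x1) ∧ (¬(x5 ∧ ¬(¬¬x3 ∧ ¬x3)) ∨ ¬x1 ∨ ¬x3)
    = (¬x5 ∨ ¬x1) ∧ (¬(x5 ∧ (¬x3 ∨ x3)) ∨ ¬x1 ∨ ¬x3)   (De Morgan)
    = (¬x5 ∨ ¬x1) ∧ (¬x5 ∨ ¬x1 ∨ ¬x3)   (complement / identity)
    = ¬x5 ∨ ¬x1   (absorption)
E2: (¬x5 ∧ ¬x3 ∨ ¬x5 ∨ ¬x1) ∧ ¬x3 ∨ ¬x5 ∧ ¬x3 ∨ ¬x5 ∨ ¬x1
    = ¬x5 ∧ ¬x3 ∨ ¬x5 ∨ ¬x1   (absorption)
    = ¬x5 ∨ ¬x1   (absorption)
Both reduce to ¬x5 ∨ ¬x1, so they are equivalent.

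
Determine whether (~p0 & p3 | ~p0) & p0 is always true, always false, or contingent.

always false

(~p0 & p3 | ~p0) & p0
= ~p0 & p0   — absorption
= 0   — complement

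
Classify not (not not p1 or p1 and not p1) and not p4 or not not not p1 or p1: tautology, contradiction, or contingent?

not (not not p1 or p1 and not p1) and not p4 or not not not p1 or p1
= not not not p1 and not p4 or not not not p1 or p1   — complement / identity
= not not not p1 or p1   — absorption
= not p1 or p1   — double negation
= True   — complement

tautology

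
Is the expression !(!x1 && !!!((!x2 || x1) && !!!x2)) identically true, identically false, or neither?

neither

!(!x1 && !!!((!x2 || x1) && !!!x2))
= x1 || !!((!x2 || x1) && !!!x2)   (De Morgan)
= x1 || !!((!x2 || x1) && !x2)   (double negation)
= x1 || !!!x2   (absorption)
= x1 || !x2   (double negation)
This depends on x1, x2, so it is not a constant.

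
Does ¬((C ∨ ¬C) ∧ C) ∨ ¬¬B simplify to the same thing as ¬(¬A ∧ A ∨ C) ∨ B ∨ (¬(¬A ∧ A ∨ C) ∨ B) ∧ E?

E1: ¬((C ∨ ¬C) ∧ C) ∨ ¬¬B
    = ¬C ∨ ¬¬B   — complement / identity
    = ¬C ∨ B   — double negation
E2: ¬(¬A ∧ A ∨ C) ∨ B ∨ (¬(¬A ∧ A ∨ C) ∨ B) ∧ E
    = ¬(¬A ∧ A ∨ C) ∨ B   — absorption
    = ¬C ∨ B   — complement / identity
Both reduce to ¬C ∨ B, so they are equivalent.

Yes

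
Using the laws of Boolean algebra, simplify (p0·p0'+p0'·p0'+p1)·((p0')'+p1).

p1

(p0·p0'+p0'·p0'+p1)·((p0')'+p1)
= (p0·p0'+p0'·p0'+p1)·(p0+p1)   — double negation
= (p0·p0'+p0'·p0')·p0+p1   — distribution
= p0'·p0+p1   — distribution
= p1   — complement / identity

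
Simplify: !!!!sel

sel

!!!!sel
= !!sel   [double negation]
= sel   [double negation]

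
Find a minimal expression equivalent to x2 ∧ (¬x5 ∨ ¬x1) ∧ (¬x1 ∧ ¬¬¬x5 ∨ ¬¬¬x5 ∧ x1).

x2 ∧ (¬x5 ∨ ¬x1) ∧ (¬x1 ∧ ¬¬¬x5 ∨ ¬¬¬x5 ∧ x1)
= x2 ∧ (¬x5 ∨ ¬x1) ∧ ¬¬¬x5   — distribution
= x2 ∧ (¬x5 ∨ ¬x1) ∧ ¬x5   — double negation
= x2 ∧ ¬x5   — absorption

x2 ∧ ¬x5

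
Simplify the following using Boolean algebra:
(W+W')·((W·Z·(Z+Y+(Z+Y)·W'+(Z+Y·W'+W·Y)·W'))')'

W·Z

(W+W')·((W·Z·(Z+Y+(Z+Y)·W'+(Z+Y·W'+W·Y)·W'))')'
= (W+W')·((W·Z·(Z+Y+(Z+Y·W'+W·Y)·W'))')'   [absorption]
= ((W·Z·(Z+Y+(Z+Y·W'+W·Y)·W'))')'   [complement / identity]
= ((W·Z·(Z+Y+(Z+Y)·W'))')'   [distribution]
= ((W·Z·(Z+Y))')'   [absorption]
= ((W·Z)')'   [absorption]
= W·Z   [double negation]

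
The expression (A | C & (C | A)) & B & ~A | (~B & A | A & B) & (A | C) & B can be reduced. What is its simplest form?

(A | C & (C | A)) & B & ~A | (~B & A | A & B) & (A | C) & B
= (A | C) & B & ~A | (~B & A | A & B) & (A | C) & B   [absorption]
= (A | C) & B & ~A | A & (A | C) & B   [distribution]
= (A | C) & B   [distribution]

(A | C) & B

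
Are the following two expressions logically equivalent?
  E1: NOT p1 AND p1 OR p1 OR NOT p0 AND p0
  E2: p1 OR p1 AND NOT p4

E1: NOT p1 AND p1 OR p1 OR NOT p0 AND p0
    = NOT p1 AND p1 OR p1
    = p1
E2: p1 OR p1 AND NOT p4
    = p1
Both reduce to p1, so they are equivalent.

Yes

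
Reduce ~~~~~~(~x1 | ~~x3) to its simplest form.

~x1 | x3

~~~~~~(~x1 | ~~x3)
= ~~~~~~(~x1 | x3)   (double negation)
= ~~~~(~x1 | x3)   (double negation)
= ~~(~x1 | x3)   (double negation)
= ~x1 | x3   (double negation)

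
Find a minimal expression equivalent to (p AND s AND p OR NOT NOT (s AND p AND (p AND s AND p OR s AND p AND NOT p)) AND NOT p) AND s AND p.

s AND p

(p AND s AND p OR NOT NOT (s AND p AND (p AND s AND p OR s AND p AND NOT p)) AND NOT p) AND s AND p
= (p AND s AND p OR NOT NOT (s AND p AND s AND p) AND NOT p) AND s AND p   (distribution)
= (p AND s AND p OR s AND p AND s AND p AND NOT p) AND s AND p   (double negation)
= (p AND s AND p OR s AND p AND NOT p) AND s AND p   (idempotence)
= s AND p AND s AND p   (distribution)
= s AND p   (idempotence)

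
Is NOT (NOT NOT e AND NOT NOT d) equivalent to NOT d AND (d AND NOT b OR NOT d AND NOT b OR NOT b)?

E1: NOT (NOT NOT e AND NOT NOT d)
    = NOT e OR NOT d   (De Morgan)
E2: NOT d AND (d AND NOT b OR NOT d AND NOT b OR NOT b)
    = NOT d AND (NOT b OR NOT b)   (distribution)
    = NOT d AND NOT b   (idempotence)
These differ: at b=1, d=0, e=0, E1 = 1 but E2 = 0.

No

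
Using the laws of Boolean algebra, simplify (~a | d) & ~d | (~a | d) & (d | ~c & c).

~a | d

(~a | d) & ~d | (~a | d) & (d | ~c & c)
= (~a | d) & ~d | (~a | d) & d
= ~a | d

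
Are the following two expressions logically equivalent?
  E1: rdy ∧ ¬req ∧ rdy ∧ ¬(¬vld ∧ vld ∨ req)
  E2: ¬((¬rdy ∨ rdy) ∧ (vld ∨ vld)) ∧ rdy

E1: rdy ∧ ¬req ∧ rdy ∧ ¬(¬vld ∧ vld ∨ req)
    = rdy ∧ ¬req ∧ rdy ∧ ¬req
    = rdy ∧ ¬req
E2: ¬((¬rdy ∨ rdy) ∧ (vld ∨ vld)) ∧ rdy
    = ¬((¬rdy ∨ rdy) ∧ vld) ∧ rdy
    = ¬vld ∧ rdy
These differ: at rdy=1, req=1, vld=0, E1 = 0 but E2 = 1.

No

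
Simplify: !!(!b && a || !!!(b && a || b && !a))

!b

!!(!b && a || !!!(b && a || b && !a))
= !!(!b && a || !!!b)   [distribution]
= !!(!b && a || !b)   [double negation]
= !!!b   [absorption]
= !b   [double negation]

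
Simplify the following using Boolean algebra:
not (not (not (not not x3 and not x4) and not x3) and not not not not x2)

not x3 or not x2

not (not (not (not not x3 and not x4) and not x3) and not not not not x2)
= not (not ((not x3 or x4) and not x3) and not not not not x2)
= not (not ((not x3 or x4) and not x3) and not not x2)
= (not x3 or x4) and not x3 or not x2
= not x3 or not x2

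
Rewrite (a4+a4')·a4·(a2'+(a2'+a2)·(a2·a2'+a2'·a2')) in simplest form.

a4·a2'

(a4+a4')·a4·(a2'+(a2'+a2)·(a2·a2'+a2'·a2'))
= a4·(a2'+(a2'+a2)·(a2·a2'+a2'·a2'))
= a4·(a2'+(a2'+a2)·a2')
= a4·(a2'+a2')
= a4·a2'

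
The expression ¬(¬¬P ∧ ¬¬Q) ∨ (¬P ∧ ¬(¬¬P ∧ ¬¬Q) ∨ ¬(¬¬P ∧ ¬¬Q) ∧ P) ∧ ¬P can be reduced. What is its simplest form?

¬(¬¬P ∧ ¬¬Q) ∨ (¬P ∧ ¬(¬¬P ∧ ¬¬Q) ∨ ¬(¬¬P ∧ ¬¬Q) ∧ P) ∧ ¬P
= ¬(¬¬P ∧ ¬¬Q) ∨ ¬(¬¬P ∧ ¬¬Q) ∧ ¬P
= ¬(¬¬P ∧ ¬¬Q)
= ¬P ∨ ¬Q

¬P ∨ ¬Q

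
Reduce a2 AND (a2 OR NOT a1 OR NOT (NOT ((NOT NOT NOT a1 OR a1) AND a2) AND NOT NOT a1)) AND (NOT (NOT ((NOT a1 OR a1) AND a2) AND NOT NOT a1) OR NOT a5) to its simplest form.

a2

a2 AND (a2 OR NOT a1 OR NOT (NOT ((NOT NOT NOT a1 OR a1) AND a2) AND NOT NOT a1)) AND (NOT (NOT ((NOT a1 OR a1) AND a2) AND NOT NOT a1) OR NOT a5)
= a2 AND (a2 OR NOT a1 OR NOT (NOT ((NOT a1 OR a1) AND a2) AND NOT NOT a1)) AND (NOT (NOT ((NOT a1 OR a1) AND a2) AND NOT NOT a1) OR NOT a5)   — double negation
= a2 AND (NOT (NOT ((NOT a1 OR a1) AND a2) AND NOT NOT a1) OR (a2 OR NOT a1) AND NOT a5)   — distribution
= a2 AND (NOT (NOT a2 AND NOT NOT a1) OR (a2 OR NOT a1) AND NOT a5)   — complement / identity
= a2 AND (a2 OR NOT a1 OR (a2 OR NOT a1) AND NOT a5)   — De Morgan
= a2 AND (a2 OR NOT a1)   — absorption
= a2   — absorption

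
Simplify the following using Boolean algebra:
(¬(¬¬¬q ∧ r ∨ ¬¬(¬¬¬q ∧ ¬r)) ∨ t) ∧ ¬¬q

q

(¬(¬¬¬q ∧ r ∨ ¬¬(¬¬¬q ∧ ¬r)) ∨ t) ∧ ¬¬q
= (¬(¬¬¬q ∧ r ∨ ¬¬¬q ∧ ¬r) ∨ t) ∧ ¬¬q   [double negation]
= (¬¬¬¬q ∨ t) ∧ ¬¬q   [distribution]
= (¬¬q ∨ t) ∧ ¬¬q   [double negation]
= ¬¬q   [absorption]
= q   [double negation]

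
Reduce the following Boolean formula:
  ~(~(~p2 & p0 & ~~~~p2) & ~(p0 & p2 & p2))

~(~(~p2 & p0 & ~~~~p2) & ~(p0 & p2 & p2))
= ~(~(~p2 & p0 & ~~p2) & ~(p0 & p2 & p2))   [double negation]
= ~(~(~p2 & p0 & p2) & ~(p0 & p2 & p2))   [double negation]
= ~p2 & p0 & p2 | p0 & p2 & p2   [De Morgan]
= p0 & p2   [distribution]

p0 & p2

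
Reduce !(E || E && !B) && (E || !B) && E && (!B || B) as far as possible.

false

!(E || E && !B) && (E || !B) && E && (!B || B)
= !(E || E && !B) && E && (!B || B)
= !E && E && (!B || B)
= !E && E
= false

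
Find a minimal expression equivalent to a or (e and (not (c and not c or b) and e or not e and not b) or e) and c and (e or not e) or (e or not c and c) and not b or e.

a or e

a or (e and (not (c and not c or b) and e or not e and not b) or e) and c and (e or not e) or (e or not c and c) and not b or e
= a or (e and (not (c and not c or b) and e or not e and not b) or e) and c and (e or not e) or e and not b or e   — complement / identity
= a or (e and (not b and e or not e and not b) or e) and c and (e or not e) or e and not b or e   — complement / identity
= a or (e and not b or e) and c and (e or not e) or e and not b or e   — distribution
= a or (e and not b or e) and c or e and not b or e   — complement / identity
= a or e and not b or e   — absorption
= a or e   — absorption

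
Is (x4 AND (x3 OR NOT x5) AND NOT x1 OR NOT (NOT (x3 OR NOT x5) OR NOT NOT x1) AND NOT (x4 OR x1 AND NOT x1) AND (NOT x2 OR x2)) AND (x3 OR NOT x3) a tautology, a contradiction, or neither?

(x4 AND (x3 OR NOT x5) AND NOT x1 OR NOT (NOT (x3 OR NOT x5) OR NOT NOT x1) AND NOT (x4 OR x1 AND NOT x1) AND (NOT x2 OR x2)) AND (x3 OR NOT x3)
= (x4 AND (x3 OR NOT x5) AND NOT x1 OR (x3 OR NOT x5) AND NOT x1 AND NOT (x4 OR x1 AND NOT x1) AND (NOT x2 OR x2)) AND (x3 OR NOT x3)   [De Morgan]
= (x4 AND (x3 OR NOT x5) AND NOT x1 OR (x3 OR NOT x5) AND NOT x1 AND NOT (x4 OR x1 AND NOT x1)) AND (x3 OR NOT x3)   [complement / identity]
= (x4 AND (x3 OR NOT x5) AND NOT x1 OR (x3 OR NOT x5) AND NOT x1 AND NOT x4) AND (x3 OR NOT x3)   [complement / identity]
= (x3 OR NOT x5) AND NOT x1 AND (x3 OR NOT x3)   [distribution]
= (x3 OR NOT x5) AND NOT x1   [complement / identity]
This depends on x1, x3, x5, so it is not a constant.

neither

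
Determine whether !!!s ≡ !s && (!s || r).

E1: !!!s
    = !s   — double negation
E2: !s && (!s || r)
    = !s   — absorption
Both reduce to !s, so they are equivalent.

Yes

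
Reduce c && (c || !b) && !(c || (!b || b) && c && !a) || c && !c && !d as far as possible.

c && (c || !b) && !(c || (!b || b) && c && !a) || c && !c && !d
= c && !(c || (!b || b) && c && !a) || c && !c && !d   (absorption)
= c && !(c || c && !a) || c && !c && !d   (complement / identity)
= c && !c || c && !c && !d   (absorption)
= c && !c   (absorption)
= false   (complement)

false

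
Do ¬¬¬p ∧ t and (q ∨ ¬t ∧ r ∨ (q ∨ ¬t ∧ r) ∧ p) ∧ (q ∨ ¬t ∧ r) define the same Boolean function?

E1: ¬¬¬p ∧ t
    = ¬p ∧ t
E2: (q ∨ ¬t ∧ r ∨ (q ∨ ¬t ∧ r) ∧ p) ∧ (q ∨ ¬t ∧ r)
    = (q ∨ ¬t ∧ r) ∧ (q ∨ ¬t ∧ r)
    = q ∨ ¬t ∧ r
These differ: at p=1, q=1, r=1, t=0, E1 = 0 but E2 = 1.

No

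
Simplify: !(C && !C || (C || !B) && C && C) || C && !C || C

true

!(C && !C || (C || !B) && C && C) || C && !C || C
= !(C && !C || (C || !B) && C && C) || C   [complement / identity]
= !(C && !C || C && C) || C   [absorption]
= !C || C   [distribution]
= true   [complement]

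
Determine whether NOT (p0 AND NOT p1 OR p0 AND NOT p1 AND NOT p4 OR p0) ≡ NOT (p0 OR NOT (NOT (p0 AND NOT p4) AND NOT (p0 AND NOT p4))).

E1: NOT (p0 AND NOT p1 OR p0 AND NOT p1 AND NOT p4 OR p0)
    = NOT (p0 AND NOT p1 OR p0)   — absorption
    = NOT p0   — absorption
E2: NOT (p0 OR NOT (NOT (p0 AND NOT p4) AND NOT (p0 AND NOT p4)))
    = NOT (p0 OR NOT NOT (p0 AND NOT p4))   — idempotence
    = NOT (p0 OR p0 AND NOT p4)   — double negation
    = NOT p0   — absorption
Both reduce to NOT p0, so they are equivalent.

Yes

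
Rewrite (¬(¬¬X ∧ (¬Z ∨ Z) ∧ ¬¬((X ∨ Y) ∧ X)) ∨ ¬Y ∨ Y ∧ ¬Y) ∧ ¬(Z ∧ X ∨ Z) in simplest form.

(¬X ∨ ¬Y) ∧ ¬Z

(¬(¬¬X ∧ (¬Z ∨ Z) ∧ ¬¬((X ∨ Y) ∧ X)) ∨ ¬Y ∨ Y ∧ ¬Y) ∧ ¬(Z ∧ X ∨ Z)
= (¬(¬¬X ∧ ¬¬((X ∨ Y) ∧ X)) ∨ ¬Y ∨ Y ∧ ¬Y) ∧ ¬(Z ∧ X ∨ Z)   — complement / identity
= (¬(¬¬X ∧ ¬¬((X ∨ Y) ∧ X)) ∨ ¬Y ∨ Y ∧ ¬Y) ∧ ¬Z   — absorption
= (¬(¬¬X ∧ ¬¬X) ∨ ¬Y ∨ Y ∧ ¬Y) ∧ ¬Z   — absorption
= (¬X ∨ ¬X ∨ ¬Y ∨ Y ∧ ¬Y) ∧ ¬Z   — De Morgan
= (¬X ∨ ¬Y ∨ Y ∧ ¬Y) ∧ ¬Z   — idempotence
= (¬X ∨ ¬Y) ∧ ¬Z   — complement / identity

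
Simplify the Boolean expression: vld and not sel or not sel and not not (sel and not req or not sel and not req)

vld and not sel or not sel and not not (sel and not req or not sel and not req)
= vld and not sel or not sel and not not not req   [distribution]
= vld and not sel or not sel and not req   [double negation]
= (vld or not req) and not sel   [distribution]

(vld or not req) and not sel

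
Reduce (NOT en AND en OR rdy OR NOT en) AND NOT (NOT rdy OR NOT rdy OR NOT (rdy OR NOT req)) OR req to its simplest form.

(NOT en AND en OR rdy OR NOT en) AND NOT (NOT rdy OR NOT rdy OR NOT (rdy OR NOT req)) OR req
= (NOT en AND en OR rdy OR NOT en) AND NOT (NOT rdy OR NOT (rdy OR NOT req)) OR req   (idempotence)
= (rdy OR NOT en) AND NOT (NOT rdy OR NOT (rdy OR NOT req)) OR req   (complement / identity)
= (rdy OR NOT en) AND rdy AND (rdy OR NOT req) OR req   (De Morgan)
= (rdy OR NOT en) AND rdy OR req   (absorption)
= rdy OR req   (absorption)

rdy OR req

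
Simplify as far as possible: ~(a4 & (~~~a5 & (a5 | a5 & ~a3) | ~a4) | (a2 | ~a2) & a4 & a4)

~a4

~(a4 & (~~~a5 & (a5 | a5 & ~a3) | ~a4) | (a2 | ~a2) & a4 & a4)
= ~(a4 & (~~~a5 & a5 | ~a4) | (a2 | ~a2) & a4 & a4)
= ~(a4 & (~a5 & a5 | ~a4) | (a2 | ~a2) & a4 & a4)
= ~(a4 & (~a5 & a5 | ~a4) | a4 & a4)
= ~(a4 & ~a4 | a4 & a4)
= ~a4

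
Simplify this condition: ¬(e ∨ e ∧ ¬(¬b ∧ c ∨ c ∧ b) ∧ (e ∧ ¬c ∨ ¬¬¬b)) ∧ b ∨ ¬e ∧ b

¬e ∧ b

¬(e ∨ e ∧ ¬(¬b ∧ c ∨ c ∧ b) ∧ (e ∧ ¬c ∨ ¬¬¬b)) ∧ b ∨ ¬e ∧ b
= ¬(e ∨ e ∧ ¬c ∧ (e ∧ ¬c ∨ ¬¬¬b)) ∧ b ∨ ¬e ∧ b   [distribution]
= ¬(e ∨ e ∧ ¬c ∧ (e ∧ ¬c ∨ ¬b)) ∧ b ∨ ¬e ∧ b   [double negation]
= ¬(e ∨ e ∧ ¬c) ∧ b ∨ ¬e ∧ b   [absorption]
= ¬e ∧ b ∨ ¬e ∧ b   [absorption]
= ¬e ∧ b   [idempotence]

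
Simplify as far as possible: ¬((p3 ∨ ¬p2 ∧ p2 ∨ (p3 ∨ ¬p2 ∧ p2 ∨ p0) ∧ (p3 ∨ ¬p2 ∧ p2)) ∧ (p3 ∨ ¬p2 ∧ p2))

¬p3

¬((p3 ∨ ¬p2 ∧ p2 ∨ (p3 ∨ ¬p2 ∧ p2 ∨ p0) ∧ (p3 ∨ ¬p2 ∧ p2)) ∧ (p3 ∨ ¬p2 ∧ p2))
= ¬((p3 ∨ ¬p2 ∧ p2 ∨ p3 ∨ ¬p2 ∧ p2) ∧ (p3 ∨ ¬p2 ∧ p2))   — absorption
= ¬((p3 ∨ ¬p2 ∧ p2) ∧ (p3 ∨ ¬p2 ∧ p2))   — idempotence
= ¬(p3 ∨ ¬p2 ∧ p2)   — idempotence
= ¬p3   — complement / identity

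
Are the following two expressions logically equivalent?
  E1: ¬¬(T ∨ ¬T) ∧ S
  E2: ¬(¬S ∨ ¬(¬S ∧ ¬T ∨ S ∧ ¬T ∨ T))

E1: ¬¬(T ∨ ¬T) ∧ S
    = (T ∨ ¬T) ∧ S
    = S
E2: ¬(¬S ∨ ¬(¬S ∧ ¬T ∨ S ∧ ¬T ∨ T))
    = S ∧ (¬S ∧ ¬T ∨ S ∧ ¬T ∨ T)
    = S ∧ (¬T ∨ T)
    = S
Both reduce to S, so they are equivalent.

Yes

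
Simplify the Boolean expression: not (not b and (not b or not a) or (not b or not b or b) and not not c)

not (not b and (not b or not a) or (not b or not b or b) and not not c)
= not (not b and (not b or not a) or (not b or b) and not not c)
= not (not b and (not b or not a) or not not c)
= not (not b or not not c)
= b and not c

b and not c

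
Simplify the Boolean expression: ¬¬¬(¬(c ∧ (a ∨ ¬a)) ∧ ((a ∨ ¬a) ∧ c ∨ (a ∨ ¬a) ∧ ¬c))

c

¬¬¬(¬(c ∧ (a ∨ ¬a)) ∧ ((a ∨ ¬a) ∧ c ∨ (a ∨ ¬a) ∧ ¬c))
= ¬¬¬(¬(c ∧ (a ∨ ¬a)) ∧ (a ∨ ¬a))
= ¬¬¬(¬c ∧ (a ∨ ¬a))
= ¬(¬c ∧ (a ∨ ¬a))
= ¬¬c
= c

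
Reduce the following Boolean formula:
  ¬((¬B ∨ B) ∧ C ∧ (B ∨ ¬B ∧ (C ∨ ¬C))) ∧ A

¬((¬B ∨ B) ∧ C ∧ (B ∨ ¬B ∧ (C ∨ ¬C))) ∧ A
= ¬(C ∧ (B ∨ ¬B ∧ (C ∨ ¬C))) ∧ A   (complement / identity)
= ¬(C ∧ (B ∨ ¬B)) ∧ A   (complement / identity)
= ¬C ∧ A   (complement / identity)

¬C ∧ A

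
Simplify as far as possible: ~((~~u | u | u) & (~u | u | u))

~u

~((~~u | u | u) & (~u | u | u))
= ~((u | u | u) & (~u | u | u))
= ~(u & ~u | u | u)
= ~(u | u)
= ~u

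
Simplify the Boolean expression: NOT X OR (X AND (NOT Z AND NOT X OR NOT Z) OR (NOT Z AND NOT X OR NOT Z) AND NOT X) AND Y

NOT X OR (X AND (NOT Z AND NOT X OR NOT Z) OR (NOT Z AND NOT X OR NOT Z) AND NOT X) AND Y
= NOT X OR (NOT Z AND NOT X OR NOT Z) AND Y   (distribution)
= NOT X OR NOT Z AND Y   (absorption)

NOT X OR NOT Z AND Y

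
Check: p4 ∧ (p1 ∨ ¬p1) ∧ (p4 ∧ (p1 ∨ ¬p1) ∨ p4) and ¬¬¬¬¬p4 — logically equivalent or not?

E1: p4 ∧ (p1 ∨ ¬p1) ∧ (p4 ∧ (p1 ∨ ¬p1) ∨ p4)
    = p4 ∧ (p1 ∨ ¬p1)   (absorption)
    = p4   (complement / identity)
E2: ¬¬¬¬¬p4
    = ¬¬¬p4   (double negation)
    = ¬p4   (double negation)
These differ: at p1=0, p4=0, E1 = 0 but E2 = 1.

No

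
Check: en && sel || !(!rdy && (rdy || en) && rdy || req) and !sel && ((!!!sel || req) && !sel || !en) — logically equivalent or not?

E1: en && sel || !(!rdy && (rdy || en) && rdy || req)
    = en && sel || !(!rdy && rdy || req)   [absorption]
    = en && sel || !req   [complement / identity]
E2: !sel && ((!!!sel || req) && !sel || !en)
    = !sel && ((!sel || req) && !sel || !en)   [double negation]
    = !sel && (!sel || !en)   [absorption]
    = !sel   [absorption]
These differ: at en=1, rdy=1, req=1, sel=1, E1 = 1 but E2 = 0.

No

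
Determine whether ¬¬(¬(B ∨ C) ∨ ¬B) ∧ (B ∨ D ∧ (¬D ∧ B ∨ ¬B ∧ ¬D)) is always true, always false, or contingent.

¬¬(¬(B ∨ C) ∨ ¬B) ∧ (B ∨ D ∧ (¬D ∧ B ∨ ¬B ∧ ¬D))
= ¬¬(¬(B ∨ C) ∨ ¬B) ∧ (B ∨ D ∧ ¬D)   — distribution
= ¬¬(¬(B ∨ C) ∨ ¬B) ∧ B   — complement / identity
= ¬((B ∨ C) ∧ B) ∧ B   — De Morgan
= ¬B ∧ B   — absorption
= False   — complement

always false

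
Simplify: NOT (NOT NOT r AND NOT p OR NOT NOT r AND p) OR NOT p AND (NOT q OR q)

NOT (NOT NOT r AND NOT p OR NOT NOT r AND p) OR NOT p AND (NOT q OR q)
= NOT NOT NOT r OR NOT p AND (NOT q OR q)   (distribution)
= NOT r OR NOT p AND (NOT q OR q)   (double negation)
= NOT r OR NOT p   (complement / identity)

NOT r OR NOT p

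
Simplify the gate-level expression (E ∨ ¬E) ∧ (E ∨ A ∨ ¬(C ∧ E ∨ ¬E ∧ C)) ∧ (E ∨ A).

E ∨ A

(E ∨ ¬E) ∧ (E ∨ A ∨ ¬(C ∧ E ∨ ¬E ∧ C)) ∧ (E ∨ A)
= (E ∨ A ∨ ¬(C ∧ E ∨ ¬E ∧ C)) ∧ (E ∨ A)   [complement / identity]
= (E ∨ A ∨ ¬C) ∧ (E ∨ A)   [distribution]
= E ∨ A   [absorption]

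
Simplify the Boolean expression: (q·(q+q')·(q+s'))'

q'

(q·(q+q')·(q+s'))'
= (q·(q+s'))'   (complement / identity)
= q'   (absorption)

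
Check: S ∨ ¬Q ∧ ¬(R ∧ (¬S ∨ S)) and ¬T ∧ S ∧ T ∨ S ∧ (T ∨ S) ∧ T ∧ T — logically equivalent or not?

E1: S ∨ ¬Q ∧ ¬(R ∧ (¬S ∨ S))
    = S ∨ ¬Q ∧ ¬R   [complement / identity]
E2: ¬T ∧ S ∧ T ∨ S ∧ (T ∨ S) ∧ T ∧ T
    = ¬T ∧ S ∧ T ∨ S ∧ T ∧ T   [absorption]
    = S ∧ T   [distribution]
These differ: at Q=0, R=0, S=1, T=0, E1 = 1 but E2 = 0.

No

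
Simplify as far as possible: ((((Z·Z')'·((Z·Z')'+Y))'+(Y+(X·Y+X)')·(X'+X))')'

Y+X'

((((Z·Z')'·((Z·Z')'+Y))'+(Y+(X·Y+X)')·(X'+X))')'
= ((((Z·Z')')'+(Y+(X·Y+X)')·(X'+X))')'   — absorption
= ((Z·Z'+(Y+(X·Y+X)')·(X'+X))')'   — double negation
= Z·Z'+(Y+(X·Y+X)')·(X'+X)   — double negation
= Z·Z'+(Y+X')·(X'+X)   — absorption
= Z·Z'+Y+X'   — complement / identity
= Y+X'   — complement / identity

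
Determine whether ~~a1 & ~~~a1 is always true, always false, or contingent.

~~a1 & ~~~a1
= a1 & ~~~a1   — double negation
= a1 & ~a1   — double negation
= 0   — complement

always false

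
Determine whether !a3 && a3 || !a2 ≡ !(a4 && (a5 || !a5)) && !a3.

E1: !a3 && a3 || !a2
    = !a2   (complement / identity)
E2: !(a4 && (a5 || !a5)) && !a3
    = !a4 && !a3   (complement / identity)
These differ: at a2=0, a3=1, a4=0, a5=0, E1 = 1 but E2 = 0.

No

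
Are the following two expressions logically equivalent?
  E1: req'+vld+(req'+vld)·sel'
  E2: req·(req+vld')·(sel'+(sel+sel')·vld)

E1: req'+vld+(req'+vld)·sel'
    = req'+vld   (absorption)
E2: req·(req+vld')·(sel'+(sel+sel')·vld)
    = req·(req+vld')·(sel'+vld)   (complement / identity)
    = req·(sel'+vld)   (absorption)
These differ: at req=0, sel=0, vld=0, E1 = 1 but E2 = 0.

No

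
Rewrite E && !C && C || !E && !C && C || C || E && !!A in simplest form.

E && !C && C || !E && !C && C || C || E && !!A
= !C && C || C || E && !!A
= C || E && !!A
= C || E && A

C || E && A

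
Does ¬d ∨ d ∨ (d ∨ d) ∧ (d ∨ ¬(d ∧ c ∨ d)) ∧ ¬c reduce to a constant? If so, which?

¬d ∨ d ∨ (d ∨ d) ∧ (d ∨ ¬(d ∧ c ∨ d)) ∧ ¬c
= ¬d ∨ d ∨ (d ∨ d) ∧ (d ∨ ¬d) ∧ ¬c   — absorption
= ¬d ∨ d ∨ (d ∨ d ∧ ¬d) ∧ ¬c   — distribution
= ¬d ∨ d ∨ d ∧ ¬c   — complement / identity
= ¬d ∨ d   — absorption
= True   — complement

yes, True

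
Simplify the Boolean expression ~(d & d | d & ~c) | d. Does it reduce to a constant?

~(d & d | d & ~c) | d
= ~((d | ~c) & d) | d   (distribution)
= ~d | d   (absorption)
= 1   (complement)

1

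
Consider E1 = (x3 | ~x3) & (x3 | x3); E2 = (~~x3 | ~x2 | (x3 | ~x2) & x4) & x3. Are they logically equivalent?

Yes

E1: (x3 | ~x3) & (x3 | x3)
    = x3 | ~x3 & x3   [distribution]
    = x3   [complement / identity]
E2: (~~x3 | ~x2 | (x3 | ~x2) & x4) & x3
    = (x3 | ~x2 | (x3 | ~x2) & x4) & x3   [double negation]
    = (x3 | ~x2) & x3   [absorption]
    = x3   [absorption]
Both reduce to x3, so they are equivalent.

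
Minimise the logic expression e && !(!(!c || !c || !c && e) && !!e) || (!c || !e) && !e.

!c || !e

e && !(!(!c || !c || !c && e) && !!e) || (!c || !e) && !e
= e && !(!(!c || !c) && !!e) || (!c || !e) && !e
= e && !(!!c && !!e) || (!c || !e) && !e
= e && (!c || !e) || (!c || !e) && !e
= !c || !e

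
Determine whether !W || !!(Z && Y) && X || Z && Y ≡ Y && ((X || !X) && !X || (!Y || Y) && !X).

E1: !W || !!(Z && Y) && X || Z && Y
    = !W || Z && Y && X || Z && Y
    = !W || Z && Y
E2: Y && ((X || !X) && !X || (!Y || Y) && !X)
    = Y && ((X || !X) && !X || !X)
    = Y && (!X || !X)
    = Y && !X
These differ: at W=0, X=1, Y=1, Z=1, E1 = 1 but E2 = 0.

No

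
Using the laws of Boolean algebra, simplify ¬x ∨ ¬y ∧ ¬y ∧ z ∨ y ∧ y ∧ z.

¬x ∨ z

¬x ∨ ¬y ∧ ¬y ∧ z ∨ y ∧ y ∧ z
= ¬x ∨ ¬y ∧ z ∨ y ∧ y ∧ z   — idempotence
= ¬x ∨ ¬y ∧ z ∨ y ∧ z   — idempotence
= ¬x ∨ z   — distribution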